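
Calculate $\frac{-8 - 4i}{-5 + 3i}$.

Multiply numerator and denominator by conjugate (-5 - 3i):
= (-8 - 4i)(-5 - 3i) / ((-5)^2 + 3^2)
= (28 + 44i) / 34
Divide through by 2: (14 + 22i) / 17
= 14/17 + (22/17)i


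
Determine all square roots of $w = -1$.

|w| = 1, arg(w) = 180°
Root modulus = 1^(1/2) = 1
Root arguments: θ_k = (180° + 360°k)/2 for k = 0, 1, ..., 1
Roots: i, -i


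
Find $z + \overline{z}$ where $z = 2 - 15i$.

z + conjugate(z) = (a + bi) + (a - bi) = 2a
= 2 * 2 = 4


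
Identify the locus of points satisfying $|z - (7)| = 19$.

|z - z0| = r describes a circle centered at z0 with radius r
Here z0 = 7 and r = 19
Locus: Circle centered at (7, 0) with radius 19


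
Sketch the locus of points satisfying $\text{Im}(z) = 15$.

Im(z) = y where z = x + yi; the equation y = 15 is satisfied by all points with that y-coordinate
Locus: Horizontal line y = 15


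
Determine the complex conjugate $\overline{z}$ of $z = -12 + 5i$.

If z = a + bi, then conjugate(z) = a - bi
conjugate(-12 + 5i) = -12 - 5i


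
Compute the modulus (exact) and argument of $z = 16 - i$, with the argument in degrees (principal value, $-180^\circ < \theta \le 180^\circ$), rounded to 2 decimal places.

|z| = sqrt(16^2 + (-1)^2) = sqrt(257)
arg(z) = arctan(b/a) = arctan(-1/16) (quadrant-adjusted) = -3.58°


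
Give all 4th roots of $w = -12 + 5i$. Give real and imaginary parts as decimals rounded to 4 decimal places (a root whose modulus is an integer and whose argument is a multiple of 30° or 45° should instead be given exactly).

|w| = 13, arg(w) ≈ 157.380135°
Root modulus = 13^(1/4) ≈ 1.898829
Root arguments: θ_k = (arg(w) + 360°k)/4 for k = 0, 1, ..., 3
Compute each root as (root modulus)(cos θ_k + i sin θ_k) using full-precision intermediates, then round to 4 decimal places.
Roots: 1.4684 + 1.2038i, -1.2038 + 1.4684i, -1.4684 - 1.2038i, 1.2038 - 1.4684i


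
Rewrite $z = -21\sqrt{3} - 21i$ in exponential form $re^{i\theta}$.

r = |z| = sqrt((-21*sqrt(3))^2 + (-21)^2) = sqrt(1323 + 441) = sqrt(1764) = 42
θ = arctan(b/a) = arctan(-21/-36.3731) (quadrant-adjusted) = 210° = 7π/6
z = 42e^(i*7π/6)


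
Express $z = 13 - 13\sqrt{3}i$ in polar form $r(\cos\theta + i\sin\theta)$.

r = |z| = sqrt(a^2 + b^2) = sqrt((13)^2 + (-13*sqrt(3))^2) = sqrt(169 + 507) = sqrt(676) = 26
θ = arctan(b/a) = arctan(-22.5167/13) (quadrant-adjusted) = 300°
z = 26(cos 300° + i sin 300°)


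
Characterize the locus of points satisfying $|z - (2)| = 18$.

|z - z0| = r describes a circle centered at z0 with radius r
Here z0 = 2 and r = 18
Locus: Circle centered at (2, 0) with radius 18


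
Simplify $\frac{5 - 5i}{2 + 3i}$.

Multiply numerator and denominator by conjugate (2 - 3i):
= (5 - 5i)(2 - 3i) / (2^2 + 3^2)
= (-5 - 25i) / 13
= -5/13 - (25/13)i


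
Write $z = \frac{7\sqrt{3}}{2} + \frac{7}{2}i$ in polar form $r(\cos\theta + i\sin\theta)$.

r = |z| = sqrt(a^2 + b^2) = sqrt((7*sqrt(3)/2)^2 + (7/2)^2) = sqrt(147/4 + 49/4) = sqrt(49) = 7
θ = arctan(b/a) = arctan(3.5/6.0622) (quadrant-adjusted) = 30°
z = 7(cos 30° + i sin 30°)


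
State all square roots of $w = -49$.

|w| = 49, arg(w) = 180°
Root modulus = 49^(1/2) = 7
Root arguments: θ_k = (180° + 360°k)/2 for k = 0, 1, ..., 1
Roots: 7i, -7i


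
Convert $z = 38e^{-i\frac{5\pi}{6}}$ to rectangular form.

a = r cos θ = 38 * -sqrt(3)/2 = -19*sqrt(3)
b = r sin θ = 38 * -1/2 = -19
z = -19*sqrt(3) - 19i


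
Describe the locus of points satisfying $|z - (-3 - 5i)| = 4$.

|z - z0| = r describes a circle centered at z0 with radius r
Here z0 = -3 - 5i and r = 4
Locus: Circle centered at (-3, -5) with radius 4


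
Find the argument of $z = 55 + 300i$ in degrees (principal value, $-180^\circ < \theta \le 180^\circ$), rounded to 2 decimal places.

θ = arctan(b/a) = arctan(300/55) (quadrant-adjusted) = 79.61°


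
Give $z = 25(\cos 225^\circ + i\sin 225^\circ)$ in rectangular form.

a = r cos θ = 25 * -sqrt(2)/2 = -25*sqrt(2)/2
b = r sin θ = 25 * -sqrt(2)/2 = -25*sqrt(2)/2
z = -25*sqrt(2)/2 - (25*sqrt(2)/2)i


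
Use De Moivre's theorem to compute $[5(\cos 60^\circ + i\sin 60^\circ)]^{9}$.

By De Moivre: z^n = r^n(cos(nθ) + i sin(nθ))
= 5^9(cos(9*60°) + i sin(9*60°))
= 1953125(cos 180° + i sin 180°)
= -1953125


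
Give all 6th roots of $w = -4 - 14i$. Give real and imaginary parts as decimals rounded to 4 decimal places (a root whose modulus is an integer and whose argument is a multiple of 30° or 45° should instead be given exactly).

|w| = sqrt(212) ≈ 14.560220, arg(w) ≈ 254.054604°
Root modulus = sqrt(212)^(1/6) ≈ 1.562649
Root arguments: θ_k = (arg(w) + 360°k)/6 for k = 0, 1, ..., 5
Compute each root as (root modulus)(cos θ_k + i sin θ_k) using full-precision intermediates, then round to 4 decimal places.
Roots: 1.1550 + 1.0525i, -0.3340 + 1.5265i, -1.4890 + 0.4740i, -1.1550 - 1.0525i, 0.3340 - 1.5265i, 1.4890 - 0.4740i


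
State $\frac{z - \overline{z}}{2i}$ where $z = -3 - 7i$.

z - conjugate(z) = 2bi
(z - conjugate(z))/(2i) = 2bi/(2i) = b = -7


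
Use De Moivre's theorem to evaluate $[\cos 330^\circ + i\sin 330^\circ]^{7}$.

By De Moivre: z^n = r^n(cos(nθ) + i sin(nθ))
= 1^7(cos(7*330°) + i sin(7*330°))
= 1(cos 150° + i sin 150°)
= -sqrt(3)/2 + (1/2)i


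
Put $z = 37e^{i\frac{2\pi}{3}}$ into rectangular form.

a = r cos θ = 37 * -1/2 = -37/2
b = r sin θ = 37 * sqrt(3)/2 = 37*sqrt(3)/2
z = -37/2 + (37*sqrt(3)/2)i


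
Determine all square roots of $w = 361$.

|w| = 361, arg(w) = 0°
Root modulus = 361^(1/2) = 19
Root arguments: θ_k = (0° + 360°k)/2 for k = 0, 1, ..., 1
Roots: 19, -19


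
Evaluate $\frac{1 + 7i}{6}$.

Divisor is real, so divide each part by 6:
= 1/6 + (7/6)i


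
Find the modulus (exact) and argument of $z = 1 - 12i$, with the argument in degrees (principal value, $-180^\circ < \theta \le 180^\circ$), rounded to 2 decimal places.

|z| = sqrt(1^2 + (-12)^2) = sqrt(145)
arg(z) = arctan(b/a) = arctan(-12/1) (quadrant-adjusted) = -85.24°


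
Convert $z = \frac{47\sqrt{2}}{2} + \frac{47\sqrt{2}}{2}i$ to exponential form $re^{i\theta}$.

r = |z| = sqrt((47*sqrt(2)/2)^2 + (47*sqrt(2)/2)^2) = sqrt(2209/2 + 2209/2) = sqrt(2209) = 47
θ = arctan(b/a) = arctan(33.234/33.234) (quadrant-adjusted) = 45° = π/4
z = 47e^(i*π/4)


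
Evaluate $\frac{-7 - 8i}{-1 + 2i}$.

Multiply numerator and denominator by conjugate (-1 - 2i):
= (-7 - 8i)(-1 - 2i) / ((-1)^2 + 2^2)
= (-9 + 22i) / 5
= -9/5 + (22/5)i


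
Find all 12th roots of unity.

ω_k = e^(2πik/12) = cos(2πk/12) + i sin(2πk/12) for k = 0, 1, ..., 11
Roots: 1, sqrt(3)/2 + (1/2)i, 1/2 + (sqrt(3)/2)i, i, -1/2 + (sqrt(3)/2)i, -sqrt(3)/2 + (1/2)i, -1, -sqrt(3)/2 - (1/2)i, -1/2 - (sqrt(3)/2)i, -i, 1/2 - (sqrt(3)/2)i, sqrt(3)/2 - (1/2)i


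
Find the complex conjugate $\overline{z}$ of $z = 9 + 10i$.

If z = a + bi, then conjugate(z) = a - bi
conjugate(9 + 10i) = 9 - 10i


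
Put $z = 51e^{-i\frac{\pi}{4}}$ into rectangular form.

a = r cos θ = 51 * sqrt(2)/2 = 51*sqrt(2)/2
b = r sin θ = 51 * -sqrt(2)/2 = -51*sqrt(2)/2
z = 51*sqrt(2)/2 - (51*sqrt(2)/2)i


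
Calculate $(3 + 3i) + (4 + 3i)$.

(3 + 4) + (3 + 3)i = 7 + 6i


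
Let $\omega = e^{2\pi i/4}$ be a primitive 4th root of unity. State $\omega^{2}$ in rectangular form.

ω^2 = e^(2πi·2/4) = e^(i·1π)
= cos(1π) + i sin(1π)
= -1


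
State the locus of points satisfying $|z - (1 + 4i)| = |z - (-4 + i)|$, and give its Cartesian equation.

|z - z1| = |z - z2| means z is equidistant from z1 and z2,
i.e. the perpendicular bisector of the segment from (1, 4) to (-4, 1) (midpoint (-3/2, 5/2)).
With z = x + yi, square both sides:
(x - 1)^2 + (y - 4)^2 = (x - (-4))^2 + (y - 1)^2
The x^2 and y^2 terms cancel: -10x + (-6)y = 17 - 17 = 0
Simplify: 5x + 3y = 0
Locus: Perpendicular bisector of the segment from (1, 4) to (-4, 1): the line 5x + 3y = 0


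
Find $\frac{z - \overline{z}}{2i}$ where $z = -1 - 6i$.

z - conjugate(z) = 2bi
(z - conjugate(z))/(2i) = 2bi/(2i) = b = -6


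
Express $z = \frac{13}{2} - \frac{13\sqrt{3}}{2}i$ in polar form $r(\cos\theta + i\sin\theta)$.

r = |z| = sqrt(a^2 + b^2) = sqrt((13/2)^2 + (-13*sqrt(3)/2)^2) = sqrt(169/4 + 507/4) = sqrt(169) = 13
θ = arctan(b/a) = arctan(-11.2583/6.5) (quadrant-adjusted) = 300°
z = 13(cos 300° + i sin 300°)


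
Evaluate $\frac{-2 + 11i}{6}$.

Divisor is real, so divide each part by 6:
= -1/3 + (11/6)i


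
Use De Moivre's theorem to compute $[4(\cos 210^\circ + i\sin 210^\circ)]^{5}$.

By De Moivre: z^n = r^n(cos(nθ) + i sin(nθ))
= 4^5(cos(5*210°) + i sin(5*210°))
= 1024(cos 330° + i sin 330°)
= 512*sqrt(3) - 512i


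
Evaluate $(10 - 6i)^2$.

(a + bi)^2 = a^2 - b^2 + 2abi
= 10^2 - (-6)^2 + 2*10*(-6)i
= 64 - 120i


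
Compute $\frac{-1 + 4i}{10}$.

Divisor is real, so divide each part by 10:
= -1/10 + (2/5)i


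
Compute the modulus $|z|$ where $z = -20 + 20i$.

|z| = sqrt(a^2 + b^2) = sqrt((-20)^2 + 20^2) = sqrt(800) = sqrt(800)


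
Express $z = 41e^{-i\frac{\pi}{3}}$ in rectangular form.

a = r cos θ = 41 * 1/2 = 41/2
b = r sin θ = 41 * -sqrt(3)/2 = -41*sqrt(3)/2
z = 41/2 - (41*sqrt(3)/2)i


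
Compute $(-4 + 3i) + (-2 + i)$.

(-4 + (-2)) + (3 + 1)i = -6 + 4i


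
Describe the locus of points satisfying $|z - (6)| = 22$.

|z - z0| = r describes a circle centered at z0 with radius r
Here z0 = 6 and r = 22
Locus: Circle centered at (6, 0) with radius 22


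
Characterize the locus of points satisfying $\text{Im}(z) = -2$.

Im(z) = y where z = x + yi; the equation y = -2 is satisfied by all points with that y-coordinate
Locus: Horizontal line y = -2


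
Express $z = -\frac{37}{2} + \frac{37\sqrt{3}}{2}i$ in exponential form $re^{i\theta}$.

r = |z| = sqrt((-37/2)^2 + (37*sqrt(3)/2)^2) = sqrt(1369/4 + 4107/4) = sqrt(1369) = 37
θ = arctan(b/a) = arctan(32.0429/-18.5) (quadrant-adjusted) = 120° = 2π/3
z = 37e^(i*2π/3)


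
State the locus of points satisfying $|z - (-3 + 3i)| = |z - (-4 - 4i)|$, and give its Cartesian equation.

|z - z1| = |z - z2| means z is equidistant from z1 and z2,
i.e. the perpendicular bisector of the segment from (-3, 3) to (-4, -4) (midpoint (-7/2, -1/2)).
With z = x + yi, square both sides:
(x - (-3))^2 + (y - 3)^2 = (x - (-4))^2 + (y - (-4))^2
The x^2 and y^2 terms cancel: -2x + (-14)y = 32 - 18 = 14
Simplify: x + 7y = -7
Locus: Perpendicular bisector of the segment from (-3, 3) to (-4, -4): the line x + 7y = -7


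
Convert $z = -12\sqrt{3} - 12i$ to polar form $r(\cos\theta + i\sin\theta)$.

r = |z| = sqrt(a^2 + b^2) = sqrt((-12*sqrt(3))^2 + (-12)^2) = sqrt(432 + 144) = sqrt(576) = 24
θ = arctan(b/a) = arctan(-12/-20.7846) (quadrant-adjusted) = 210°
z = 24(cos 210° + i sin 210°)


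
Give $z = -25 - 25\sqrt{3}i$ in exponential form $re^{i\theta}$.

r = |z| = sqrt((-25)^2 + (-25*sqrt(3))^2) = sqrt(625 + 1875) = sqrt(2500) = 50
θ = arctan(b/a) = arctan(-43.3013/-25) (quadrant-adjusted) = -120° = -2π/3
z = 50e^(-i*2π/3)


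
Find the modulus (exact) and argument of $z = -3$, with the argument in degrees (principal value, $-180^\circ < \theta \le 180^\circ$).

|z| = sqrt((-3)^2 + 0^2) = 3
b = 0 and a < 0, so z lies on the negative real axis: arg(z) = 180°


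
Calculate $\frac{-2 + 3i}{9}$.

Divisor is real, so divide each part by 9:
= -2/9 + (1/3)i


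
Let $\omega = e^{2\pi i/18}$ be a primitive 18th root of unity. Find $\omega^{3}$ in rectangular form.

ω^3 = e^(2πi·3/18) = e^(i·1π/3)
= cos(1π/3) + i sin(1π/3)
= 1/2 + (sqrt(3)/2)i


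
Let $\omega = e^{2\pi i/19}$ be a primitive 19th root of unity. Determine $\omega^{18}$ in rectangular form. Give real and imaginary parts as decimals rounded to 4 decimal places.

ω^18 = e^(2πi·18/19) = e^(i·36π/19)
= cos(36π/19) + i sin(36π/19)
= 0.9458 - 0.3247i


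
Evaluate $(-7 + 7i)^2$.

(a + bi)^2 = a^2 - b^2 + 2abi
= (-7)^2 - 7^2 + 2*(-7)*7i
= -98i


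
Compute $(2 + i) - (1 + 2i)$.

(2 - 1) + (1 - 2)i = 1 - i


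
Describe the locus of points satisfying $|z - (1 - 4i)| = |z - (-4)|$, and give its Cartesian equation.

|z - z1| = |z - z2| means z is equidistant from z1 and z2,
i.e. the perpendicular bisector of the segment from (1, -4) to (-4, 0) (midpoint (-3/2, -2)).
With z = x + yi, square both sides:
(x - 1)^2 + (y - (-4))^2 = (x - (-4))^2 + (y - 0)^2
The x^2 and y^2 terms cancel: -10x + 8y = 16 - 17 = -1
Simplify: 10x - 8y = 1
Locus: Perpendicular bisector of the segment from (1, -4) to (-4, 0): the line 10x - 8y = 1


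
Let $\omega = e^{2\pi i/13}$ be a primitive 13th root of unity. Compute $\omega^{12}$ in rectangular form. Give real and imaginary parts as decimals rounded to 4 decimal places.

ω^12 = e^(2πi·12/13) = e^(i·24π/13)
= cos(24π/13) + i sin(24π/13)
= 0.8855 - 0.4647i


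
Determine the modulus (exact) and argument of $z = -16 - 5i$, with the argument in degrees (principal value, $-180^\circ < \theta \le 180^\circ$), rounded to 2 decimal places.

|z| = sqrt((-16)^2 + (-5)^2) = sqrt(281)
arg(z) = arctan(b/a) = arctan(-5/-16) (quadrant-adjusted) = -162.65°


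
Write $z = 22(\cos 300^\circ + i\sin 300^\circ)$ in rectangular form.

a = r cos θ = 22 * 1/2 = 11
b = r sin θ = 22 * -sqrt(3)/2 = -11*sqrt(3)
z = 11 - 11*sqrt(3)i


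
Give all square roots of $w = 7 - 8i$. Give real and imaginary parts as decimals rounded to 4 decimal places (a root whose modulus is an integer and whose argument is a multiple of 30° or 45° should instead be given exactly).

|w| = sqrt(113) ≈ 10.630146, arg(w) ≈ 311.185925°
Root modulus = sqrt(113)^(1/2) ≈ 3.260390
Root arguments: θ_k = (arg(w) + 360°k)/2 for k = 0, 1, ..., 1
Compute each root as (root modulus)(cos θ_k + i sin θ_k) using full-precision intermediates, then round to 4 decimal places.
Roots: -2.9690 + 1.3472i, 2.9690 - 1.3472i


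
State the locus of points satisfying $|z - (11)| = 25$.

|z - z0| = r describes a circle centered at z0 with radius r
Here z0 = 11 and r = 25
Locus: Circle centered at (11, 0) with radius 25


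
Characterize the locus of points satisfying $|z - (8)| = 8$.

|z - z0| = r describes a circle centered at z0 with radius r
Here z0 = 8 and r = 8
Locus: Circle centered at (8, 0) with radius 8


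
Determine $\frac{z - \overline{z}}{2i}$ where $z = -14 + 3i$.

z - conjugate(z) = 2bi
(z - conjugate(z))/(2i) = 2bi/(2i) = b = 3


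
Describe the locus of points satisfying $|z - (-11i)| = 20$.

|z - z0| = r describes a circle centered at z0 with radius r
Here z0 = -11i and r = 20
Locus: Circle centered at (0, -11) with radius 20


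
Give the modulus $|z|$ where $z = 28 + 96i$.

|z| = sqrt(a^2 + b^2) = sqrt(28^2 + 96^2) = sqrt(10000) = 100


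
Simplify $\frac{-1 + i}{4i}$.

Multiply numerator and denominator by conjugate (-4i):
= (-1 + i)(-4i) / (0^2 + 4^2)
= (4 + 4i) / 16
Divide through by 4: (1 + i) / 4
= 1/4 + (1/4)i


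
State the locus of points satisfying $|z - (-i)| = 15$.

|z - z0| = r describes a circle centered at z0 with radius r
Here z0 = -i and r = 15
Locus: Circle centered at (0, -1) with radius 15


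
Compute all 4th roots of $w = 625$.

|w| = 625, arg(w) = 0°
Root modulus = 625^(1/4) = 5
Root arguments: θ_k = (0° + 360°k)/4 for k = 0, 1, ..., 3
Roots: 5, 5i, -5, -5i


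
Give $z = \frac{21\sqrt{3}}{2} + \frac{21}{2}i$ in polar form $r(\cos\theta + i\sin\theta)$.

r = |z| = sqrt(a^2 + b^2) = sqrt((21*sqrt(3)/2)^2 + (21/2)^2) = sqrt(1323/4 + 441/4) = sqrt(441) = 21
θ = arctan(b/a) = arctan(10.5/18.1865) (quadrant-adjusted) = 30°
z = 21(cos 30° + i sin 30°)


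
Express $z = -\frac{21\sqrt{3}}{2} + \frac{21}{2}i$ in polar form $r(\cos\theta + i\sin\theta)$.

r = |z| = sqrt(a^2 + b^2) = sqrt((-21*sqrt(3)/2)^2 + (21/2)^2) = sqrt(1323/4 + 441/4) = sqrt(441) = 21
θ = arctan(b/a) = arctan(10.5/-18.1865) (quadrant-adjusted) = 150°
z = 21(cos 150° + i sin 150°)


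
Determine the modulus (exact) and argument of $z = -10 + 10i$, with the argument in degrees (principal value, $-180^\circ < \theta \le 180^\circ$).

|z| = sqrt((-10)^2 + 10^2) = sqrt(200)
arg(z) = arctan(b/a) = arctan(10/-10) (quadrant-adjusted) = 135°


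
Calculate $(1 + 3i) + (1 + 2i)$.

(1 + 1) + (3 + 2)i = 2 + 5i


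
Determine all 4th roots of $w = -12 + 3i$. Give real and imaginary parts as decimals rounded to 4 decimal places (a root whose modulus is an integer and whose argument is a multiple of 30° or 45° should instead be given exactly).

|w| = sqrt(153) ≈ 12.369317, arg(w) ≈ 165.963757°
Root modulus = sqrt(153)^(1/4) ≈ 1.875368
Root arguments: θ_k = (arg(w) + 360°k)/4 for k = 0, 1, ..., 3
Compute each root as (root modulus)(cos θ_k + i sin θ_k) using full-precision intermediates, then round to 4 decimal places.
Roots: 1.4048 + 1.2424i, -1.2424 + 1.4048i, -1.4048 - 1.2424i, 1.2424 - 1.4048i


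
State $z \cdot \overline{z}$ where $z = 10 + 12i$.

z * conjugate(z) = |z|^2 = a^2 + b^2
= 10^2 + 12^2 = 244


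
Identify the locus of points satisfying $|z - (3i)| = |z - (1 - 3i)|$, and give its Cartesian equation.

|z - z1| = |z - z2| means z is equidistant from z1 and z2,
i.e. the perpendicular bisector of the segment from (0, 3) to (1, -3) (midpoint (1/2, 0)).
With z = x + yi, square both sides:
(x - 0)^2 + (y - 3)^2 = (x - 1)^2 + (y - (-3))^2
The x^2 and y^2 terms cancel: 2x + (-12)y = 10 - 9 = 1
Simplify: 2x - 12y = 1
Locus: Perpendicular bisector of the segment from (0, 3) to (1, -3): the line 2x - 12y = 1


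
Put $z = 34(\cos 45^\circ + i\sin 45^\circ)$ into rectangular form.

a = r cos θ = 34 * sqrt(2)/2 = 17*sqrt(2)
b = r sin θ = 34 * sqrt(2)/2 = 17*sqrt(2)
z = 17*sqrt(2) + 17*sqrt(2)i


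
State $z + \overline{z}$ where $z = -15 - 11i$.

z + conjugate(z) = (a + bi) + (a - bi) = 2a
= 2 * (-15) = -30


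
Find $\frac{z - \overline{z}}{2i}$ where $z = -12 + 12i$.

z - conjugate(z) = 2bi
(z - conjugate(z))/(2i) = 2bi/(2i) = b = 12


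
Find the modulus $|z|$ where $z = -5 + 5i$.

|z| = sqrt(a^2 + b^2) = sqrt((-5)^2 + 5^2) = sqrt(50) = sqrt(50)


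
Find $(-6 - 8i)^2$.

(a + bi)^2 = a^2 - b^2 + 2abi
= (-6)^2 - (-8)^2 + 2*(-6)*(-8)i
= -28 + 96i


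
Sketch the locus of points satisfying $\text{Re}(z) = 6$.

Re(z) = x where z = x + yi; the equation x = 6 is satisfied by all points with that x-coordinate
Locus: Vertical line x = 6


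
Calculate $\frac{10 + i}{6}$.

Divisor is real, so divide each part by 6:
= 5/3 + (1/6)i


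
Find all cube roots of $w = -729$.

|w| = 729, arg(w) = 180°
Root modulus = 729^(1/3) = 9
Root arguments: θ_k = (180° + 360°k)/3 for k = 0, 1, ..., 2
Roots: 9/2 + (9*sqrt(3)/2)i, -9, 9/2 - (9*sqrt(3)/2)i


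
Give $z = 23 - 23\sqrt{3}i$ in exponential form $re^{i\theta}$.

r = |z| = sqrt((23)^2 + (-23*sqrt(3))^2) = sqrt(529 + 1587) = sqrt(2116) = 46
θ = arctan(b/a) = arctan(-39.8372/23) (quadrant-adjusted) = -60° = -π/3
z = 46e^(-i*π/3)


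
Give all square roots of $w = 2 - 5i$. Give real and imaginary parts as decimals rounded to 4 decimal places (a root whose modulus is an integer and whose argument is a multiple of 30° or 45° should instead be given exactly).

|w| = sqrt(29) ≈ 5.385165, arg(w) ≈ 291.801409°
Root modulus = sqrt(29)^(1/2) ≈ 2.320596
Root arguments: θ_k = (arg(w) + 360°k)/2 for k = 0, 1, ..., 1
Compute each root as (root modulus)(cos θ_k + i sin θ_k) using full-precision intermediates, then round to 4 decimal places.
Roots: -1.9216 + 1.3010i, 1.9216 - 1.3010i


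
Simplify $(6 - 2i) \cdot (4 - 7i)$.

(a1*a2 - b1*b2) + (a1*b2 + b1*a2)i
= (24 - 14) + (-42 + (-8))i
= 10 - 50i


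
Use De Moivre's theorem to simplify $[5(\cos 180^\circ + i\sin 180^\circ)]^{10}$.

By De Moivre: z^n = r^n(cos(nθ) + i sin(nθ))
= 5^10(cos(10*180°) + i sin(10*180°))
= 9765625(cos 0° + i sin 0°)
= 9765625


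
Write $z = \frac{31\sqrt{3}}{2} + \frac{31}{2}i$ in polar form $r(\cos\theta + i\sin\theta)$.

r = |z| = sqrt(a^2 + b^2) = sqrt((31*sqrt(3)/2)^2 + (31/2)^2) = sqrt(2883/4 + 961/4) = sqrt(961) = 31
θ = arctan(b/a) = arctan(15.5/26.8468) (quadrant-adjusted) = 30°
z = 31(cos 30° + i sin 30°)


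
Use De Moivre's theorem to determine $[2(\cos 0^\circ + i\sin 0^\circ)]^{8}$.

By De Moivre: z^n = r^n(cos(nθ) + i sin(nθ))
= 2^8(cos(8*0°) + i sin(8*0°))
= 256(cos 0° + i sin 0°)
= 256


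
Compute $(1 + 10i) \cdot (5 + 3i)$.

(a1*a2 - b1*b2) + (a1*b2 + b1*a2)i
= (5 - 30) + (3 + 50)i
= -25 + 53i


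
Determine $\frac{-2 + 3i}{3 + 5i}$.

Multiply numerator and denominator by conjugate (3 - 5i):
= (-2 + 3i)(3 - 5i) / (3^2 + 5^2)
= (9 + 19i) / 34
= 9/34 + (19/34)i


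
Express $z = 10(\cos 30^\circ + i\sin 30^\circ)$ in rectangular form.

a = r cos θ = 10 * sqrt(3)/2 = 5*sqrt(3)
b = r sin θ = 10 * 1/2 = 5
z = 5*sqrt(3) + 5i


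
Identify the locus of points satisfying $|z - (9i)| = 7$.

|z - z0| = r describes a circle centered at z0 with radius r
Here z0 = 9i and r = 7
Locus: Circle centered at (0, 9) with radius 7


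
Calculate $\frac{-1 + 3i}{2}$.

Divisor is real, so divide each part by 2:
= -1/2 + (3/2)i


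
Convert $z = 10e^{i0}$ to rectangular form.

a = r cos θ = 10 * 1 = 10
b = r sin θ = 10 * 0 = 0
z = 10


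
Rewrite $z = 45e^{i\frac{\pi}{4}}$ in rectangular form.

a = r cos θ = 45 * sqrt(2)/2 = 45*sqrt(2)/2
b = r sin θ = 45 * sqrt(2)/2 = 45*sqrt(2)/2
z = 45*sqrt(2)/2 + (45*sqrt(2)/2)i


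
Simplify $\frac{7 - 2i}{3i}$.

Multiply numerator and denominator by conjugate (-3i):
= (7 - 2i)(-3i) / (0^2 + 3^2)
= (-6 - 21i) / 9
Divide through by 3: (-2 - 7i) / 3
= -2/3 - (7/3)i


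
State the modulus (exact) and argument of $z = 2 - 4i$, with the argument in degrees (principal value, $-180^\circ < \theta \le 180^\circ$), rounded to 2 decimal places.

|z| = sqrt(2^2 + (-4)^2) = sqrt(20)
arg(z) = arctan(b/a) = arctan(-4/2) (quadrant-adjusted) = -63.43°


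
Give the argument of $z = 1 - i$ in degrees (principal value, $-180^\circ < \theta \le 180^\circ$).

θ = arctan(b/a) = arctan(-1/1) (quadrant-adjusted) = -45°


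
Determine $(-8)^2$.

(a + bi)^2 = a^2 - b^2 + 2abi
= (-8)^2 - 0^2 + 2*(-8)*0i
= 64


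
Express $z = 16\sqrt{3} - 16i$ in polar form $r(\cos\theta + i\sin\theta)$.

r = |z| = sqrt(a^2 + b^2) = sqrt((16*sqrt(3))^2 + (-16)^2) = sqrt(768 + 256) = sqrt(1024) = 32
θ = arctan(b/a) = arctan(-16/27.7128) (quadrant-adjusted) = 330°
z = 32(cos 330° + i sin 330°)


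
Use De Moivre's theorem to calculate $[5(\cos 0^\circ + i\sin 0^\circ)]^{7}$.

By De Moivre: z^n = r^n(cos(nθ) + i sin(nθ))
= 5^7(cos(7*0°) + i sin(7*0°))
= 78125(cos 0° + i sin 0°)
= 78125


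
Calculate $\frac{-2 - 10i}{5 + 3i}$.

Multiply numerator and denominator by conjugate (5 - 3i):
= (-2 - 10i)(5 - 3i) / (5^2 + 3^2)
= (-40 - 44i) / 34
Divide through by 2: (-20 - 22i) / 17
= -20/17 - (22/17)i


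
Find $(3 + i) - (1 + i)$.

(3 - 1) + (1 - 1)i = 2


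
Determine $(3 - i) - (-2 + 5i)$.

(3 - (-2)) + (-1 - 5)i = 5 - 6i


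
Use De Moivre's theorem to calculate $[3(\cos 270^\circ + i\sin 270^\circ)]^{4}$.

By De Moivre: z^n = r^n(cos(nθ) + i sin(nθ))
= 3^4(cos(4*270°) + i sin(4*270°))
= 81(cos 0° + i sin 0°)
= 81


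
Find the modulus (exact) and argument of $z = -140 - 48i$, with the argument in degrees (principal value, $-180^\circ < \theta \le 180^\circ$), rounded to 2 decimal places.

|z| = sqrt((-140)^2 + (-48)^2) = 148
arg(z) = arctan(b/a) = arctan(-48/-140) (quadrant-adjusted) = -161.08°


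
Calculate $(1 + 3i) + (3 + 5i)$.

(1 + 3) + (3 + 5)i = 4 + 8i


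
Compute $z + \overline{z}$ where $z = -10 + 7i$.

z + conjugate(z) = (a + bi) + (a - bi) = 2a
= 2 * (-10) = -20


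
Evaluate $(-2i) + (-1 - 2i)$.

(0 + (-1)) + (-2 + (-2))i = -1 - 4i


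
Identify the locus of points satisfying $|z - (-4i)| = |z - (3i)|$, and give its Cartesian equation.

|z - z1| = |z - z2| means z is equidistant from z1 and z2,
i.e. the perpendicular bisector of the segment from (0, -4) to (0, 3) (midpoint (0, -1/2)).
With z = x + yi, square both sides:
(x - 0)^2 + (y - (-4))^2 = (x - 0)^2 + (y - 3)^2
The x^2 and y^2 terms cancel: 0x + 14y = 9 - 16 = -7
Simplify: y = -1/2
Locus: Perpendicular bisector of the segment from (0, -4) to (0, 3): the line y = -1/2


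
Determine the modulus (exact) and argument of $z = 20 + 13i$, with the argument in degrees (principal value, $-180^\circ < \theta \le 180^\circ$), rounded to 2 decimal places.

|z| = sqrt(20^2 + 13^2) = sqrt(569)
arg(z) = arctan(b/a) = arctan(13/20) (quadrant-adjusted) = 33.02°


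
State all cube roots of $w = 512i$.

|w| = 512, arg(w) = 90°
Root modulus = 512^(1/3) = 8
Root arguments: θ_k = (90° + 360°k)/3 for k = 0, 1, ..., 2
Roots: 4*sqrt(3) + 4i, -4*sqrt(3) + 4i, -8i


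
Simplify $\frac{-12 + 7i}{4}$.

Divisor is real, so divide each part by 4:
= -3 + (7/4)i


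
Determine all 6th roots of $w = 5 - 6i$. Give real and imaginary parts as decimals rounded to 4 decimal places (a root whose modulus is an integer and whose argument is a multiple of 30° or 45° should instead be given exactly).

|w| = sqrt(61) ≈ 7.810250, arg(w) ≈ 309.805571°
Root modulus = sqrt(61)^(1/6) ≈ 1.408567
Root arguments: θ_k = (arg(w) + 360°k)/6 for k = 0, 1, ..., 5
Compute each root as (root modulus)(cos θ_k + i sin θ_k) using full-precision intermediates, then round to 4 decimal places.
Roots: 0.8743 + 1.1044i, -0.5193 + 1.3093i, -1.3936 + 0.2049i, -0.8743 - 1.1044i, 0.5193 - 1.3093i, 1.3936 - 0.2049i


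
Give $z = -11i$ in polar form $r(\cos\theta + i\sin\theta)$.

r = |z| = sqrt(a^2 + b^2) = sqrt((0)^2 + (-11)^2) = sqrt(0 + 121) = sqrt(121) = 11
a = 0 and b < 0, so z lies on the negative imaginary axis: θ = 270°
z = 11(cos 270° + i sin 270°)


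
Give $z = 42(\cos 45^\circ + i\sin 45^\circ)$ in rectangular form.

a = r cos θ = 42 * sqrt(2)/2 = 21*sqrt(2)
b = r sin θ = 42 * sqrt(2)/2 = 21*sqrt(2)
z = 21*sqrt(2) + 21*sqrt(2)i


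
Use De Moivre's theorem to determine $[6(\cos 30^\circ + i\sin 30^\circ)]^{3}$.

By De Moivre: z^n = r^n(cos(nθ) + i sin(nθ))
= 6^3(cos(3*30°) + i sin(3*30°))
= 216(cos 90° + i sin 90°)
= 216i


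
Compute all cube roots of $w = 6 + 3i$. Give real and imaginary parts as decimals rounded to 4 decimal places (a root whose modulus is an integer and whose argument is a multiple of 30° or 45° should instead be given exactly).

|w| = sqrt(45) ≈ 6.708204, arg(w) ≈ 26.565051°
Root modulus = sqrt(45)^(1/3) ≈ 1.885973
Root arguments: θ_k = (arg(w) + 360°k)/3 for k = 0, 1, ..., 2
Compute each root as (root modulus)(cos θ_k + i sin θ_k) using full-precision intermediates, then round to 4 decimal places.
Roots: 1.8635 + 0.2903i, -1.1832 + 1.4687i, -0.6803 - 1.7590i


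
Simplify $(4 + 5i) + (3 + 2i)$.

(4 + 3) + (5 + 2)i = 7 + 7i


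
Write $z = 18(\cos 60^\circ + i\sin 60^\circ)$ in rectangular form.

a = r cos θ = 18 * 1/2 = 9
b = r sin θ = 18 * sqrt(3)/2 = 9*sqrt(3)
z = 9 + 9*sqrt(3)i


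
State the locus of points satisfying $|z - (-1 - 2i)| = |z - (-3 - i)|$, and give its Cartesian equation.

|z - z1| = |z - z2| means z is equidistant from z1 and z2,
i.e. the perpendicular bisector of the segment from (-1, -2) to (-3, -1) (midpoint (-2, -3/2)).
With z = x + yi, square both sides:
(x - (-1))^2 + (y - (-2))^2 = (x - (-3))^2 + (y - (-1))^2
The x^2 and y^2 terms cancel: -4x + 2y = 10 - 5 = 5
Simplify: 4x - 2y = -5
Locus: Perpendicular bisector of the segment from (-1, -2) to (-3, -1): the line 4x - 2y = -5


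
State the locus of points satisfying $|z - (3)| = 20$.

|z - z0| = r describes a circle centered at z0 with radius r
Here z0 = 3 and r = 20
Locus: Circle centered at (3, 0) with radius 20


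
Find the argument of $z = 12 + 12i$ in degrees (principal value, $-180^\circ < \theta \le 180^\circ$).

θ = arctan(b/a) = arctan(12/12) (quadrant-adjusted) = 45°


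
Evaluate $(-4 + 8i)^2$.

(a + bi)^2 = a^2 - b^2 + 2abi
= (-4)^2 - 8^2 + 2*(-4)*8i
= -48 - 64i


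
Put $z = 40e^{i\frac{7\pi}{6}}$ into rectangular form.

a = r cos θ = 40 * -sqrt(3)/2 = -20*sqrt(3)
b = r sin θ = 40 * -1/2 = -20
z = -20*sqrt(3) - 20i


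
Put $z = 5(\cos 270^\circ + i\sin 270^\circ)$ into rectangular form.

a = r cos θ = 5 * 0 = 0
b = r sin θ = 5 * -1 = -5
z = -5i


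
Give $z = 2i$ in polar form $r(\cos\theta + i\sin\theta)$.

r = |z| = sqrt(a^2 + b^2) = sqrt((0)^2 + (2)^2) = sqrt(0 + 4) = sqrt(4) = 2
a = 0 and b > 0, so z lies on the positive imaginary axis: θ = 90°
z = 2(cos 90° + i sin 90°)


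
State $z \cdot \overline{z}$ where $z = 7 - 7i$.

z * conjugate(z) = |z|^2 = a^2 + b^2
= 7^2 + (-7)^2 = 98


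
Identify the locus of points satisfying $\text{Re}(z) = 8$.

Re(z) = x where z = x + yi; the equation x = 8 is satisfied by all points with that x-coordinate
Locus: Vertical line x = 8


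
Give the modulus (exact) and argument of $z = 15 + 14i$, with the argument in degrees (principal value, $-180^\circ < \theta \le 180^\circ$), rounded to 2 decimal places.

|z| = sqrt(15^2 + 14^2) = sqrt(421)
arg(z) = arctan(b/a) = arctan(14/15) (quadrant-adjusted) = 43.03°


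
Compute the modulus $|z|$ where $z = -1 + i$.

|z| = sqrt(a^2 + b^2) = sqrt((-1)^2 + 1^2) = sqrt(2) = sqrt(2)


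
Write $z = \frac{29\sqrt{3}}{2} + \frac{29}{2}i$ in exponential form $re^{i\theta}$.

r = |z| = sqrt((29*sqrt(3)/2)^2 + (29/2)^2) = sqrt(2523/4 + 841/4) = sqrt(841) = 29
θ = arctan(b/a) = arctan(14.5/25.1147) (quadrant-adjusted) = 30° = π/6
z = 29e^(i*π/6)


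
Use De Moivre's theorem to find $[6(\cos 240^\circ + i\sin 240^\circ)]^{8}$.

By De Moivre: z^n = r^n(cos(nθ) + i sin(nθ))
= 6^8(cos(8*240°) + i sin(8*240°))
= 1679616(cos 120° + i sin 120°)
= -839808 + 839808*sqrt(3)i


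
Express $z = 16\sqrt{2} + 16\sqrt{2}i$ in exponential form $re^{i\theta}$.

r = |z| = sqrt((16*sqrt(2))^2 + (16*sqrt(2))^2) = sqrt(512 + 512) = sqrt(1024) = 32
θ = arctan(b/a) = arctan(22.6274/22.6274) (quadrant-adjusted) = 45° = π/4
z = 32e^(i*π/4)


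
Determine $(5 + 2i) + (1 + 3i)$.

(5 + 1) + (2 + 3)i = 6 + 5i


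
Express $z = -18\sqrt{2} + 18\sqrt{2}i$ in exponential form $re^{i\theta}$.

r = |z| = sqrt((-18*sqrt(2))^2 + (18*sqrt(2))^2) = sqrt(648 + 648) = sqrt(1296) = 36
θ = arctan(b/a) = arctan(25.4558/-25.4558) (quadrant-adjusted) = 135° = 3π/4
z = 36e^(i*3π/4)


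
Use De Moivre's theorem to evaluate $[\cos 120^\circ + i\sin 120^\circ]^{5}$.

By De Moivre: z^n = r^n(cos(nθ) + i sin(nθ))
= 1^5(cos(5*120°) + i sin(5*120°))
= 1(cos 240° + i sin 240°)
= -1/2 - (sqrt(3)/2)i


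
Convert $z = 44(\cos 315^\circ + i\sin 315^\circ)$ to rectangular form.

a = r cos θ = 44 * sqrt(2)/2 = 22*sqrt(2)
b = r sin θ = 44 * -sqrt(2)/2 = -22*sqrt(2)
z = 22*sqrt(2) - 22*sqrt(2)i


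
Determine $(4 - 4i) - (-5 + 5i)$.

(4 - (-5)) + (-4 - 5)i = 9 - 9i


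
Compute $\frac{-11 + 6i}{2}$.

Divisor is real, so divide each part by 2:
= -11/2 + 3i


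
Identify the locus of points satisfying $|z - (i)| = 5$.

|z - z0| = r describes a circle centered at z0 with radius r
Here z0 = i and r = 5
Locus: Circle centered at (0, 1) with radius 5


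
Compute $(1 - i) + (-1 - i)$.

(1 + (-1)) + (-1 + (-1))i = -2i


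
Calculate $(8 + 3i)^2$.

(a + bi)^2 = a^2 - b^2 + 2abi
= 8^2 - 3^2 + 2*8*3i
= 55 + 48i


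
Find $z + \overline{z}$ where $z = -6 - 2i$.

z + conjugate(z) = (a + bi) + (a - bi) = 2a
= 2 * (-6) = -12


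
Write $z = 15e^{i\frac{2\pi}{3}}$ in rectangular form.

a = r cos θ = 15 * -1/2 = -15/2
b = r sin θ = 15 * sqrt(3)/2 = 15*sqrt(3)/2
z = -15/2 + (15*sqrt(3)/2)i


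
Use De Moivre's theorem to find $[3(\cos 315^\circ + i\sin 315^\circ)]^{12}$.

By De Moivre: z^n = r^n(cos(nθ) + i sin(nθ))
= 3^12(cos(12*315°) + i sin(12*315°))
= 531441(cos 180° + i sin 180°)
= -531441


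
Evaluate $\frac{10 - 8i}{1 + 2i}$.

Multiply numerator and denominator by conjugate (1 - 2i):
= (10 - 8i)(1 - 2i) / (1^2 + 2^2)
= (-6 - 28i) / 5
= -6/5 - (28/5)i


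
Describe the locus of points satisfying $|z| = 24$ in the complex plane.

|z| = 24 means sqrt(x^2 + y^2) = 24
This is a circle of radius 24 centered at the origin


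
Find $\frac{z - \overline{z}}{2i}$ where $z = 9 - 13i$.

z - conjugate(z) = 2bi
(z - conjugate(z))/(2i) = 2bi/(2i) = b = -13


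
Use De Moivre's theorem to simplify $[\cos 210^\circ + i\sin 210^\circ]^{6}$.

By De Moivre: z^n = r^n(cos(nθ) + i sin(nθ))
= 1^6(cos(6*210°) + i sin(6*210°))
= 1(cos 180° + i sin 180°)
= -1


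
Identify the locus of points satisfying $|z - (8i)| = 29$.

|z - z0| = r describes a circle centered at z0 with radius r
Here z0 = 8i and r = 29
Locus: Circle centered at (0, 8) with radius 29


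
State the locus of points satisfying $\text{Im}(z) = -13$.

Im(z) = y where z = x + yi; the equation y = -13 is satisfied by all points with that y-coordinate
Locus: Horizontal line y = -13


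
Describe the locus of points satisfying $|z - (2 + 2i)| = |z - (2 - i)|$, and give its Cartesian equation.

|z - z1| = |z - z2| means z is equidistant from z1 and z2,
i.e. the perpendicular bisector of the segment from (2, 2) to (2, -1) (midpoint (2, 1/2)).
With z = x + yi, square both sides:
(x - 2)^2 + (y - 2)^2 = (x - 2)^2 + (y - (-1))^2
The x^2 and y^2 terms cancel: 0x + (-6)y = 5 - 8 = -3
Simplify: y = 1/2
Locus: Perpendicular bisector of the segment from (2, 2) to (2, -1): the line y = 1/2


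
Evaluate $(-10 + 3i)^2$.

(a + bi)^2 = a^2 - b^2 + 2abi
= (-10)^2 - 3^2 + 2*(-10)*3i
= 91 - 60i


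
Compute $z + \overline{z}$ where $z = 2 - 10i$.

z + conjugate(z) = (a + bi) + (a - bi) = 2a
= 2 * 2 = 4


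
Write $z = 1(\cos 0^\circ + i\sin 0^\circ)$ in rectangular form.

a = r cos θ = 1 * 1 = 1
b = r sin θ = 1 * 0 = 0
z = 1


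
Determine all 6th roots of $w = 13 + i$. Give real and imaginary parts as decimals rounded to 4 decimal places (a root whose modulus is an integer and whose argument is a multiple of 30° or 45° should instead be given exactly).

|w| = sqrt(170) ≈ 13.038405, arg(w) ≈ 4.398705°
Root modulus = sqrt(170)^(1/6) ≈ 1.534160
Root arguments: θ_k = (arg(w) + 360°k)/6 for k = 0, 1, ..., 5
Compute each root as (root modulus)(cos θ_k + i sin θ_k) using full-precision intermediates, then round to 4 decimal places.
Roots: 1.5340 + 0.0196i, 0.7500 + 1.3383i, -0.7840 + 1.3187i, -1.5340 - 0.0196i, -0.7500 - 1.3383i, 0.7840 - 1.3187i


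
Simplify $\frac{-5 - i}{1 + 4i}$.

Multiply numerator and denominator by conjugate (1 - 4i):
= (-5 - i)(1 - 4i) / (1^2 + 4^2)
= (-9 + 19i) / 17
= -9/17 + (19/17)i


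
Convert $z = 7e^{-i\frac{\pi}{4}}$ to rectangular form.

a = r cos θ = 7 * sqrt(2)/2 = 7*sqrt(2)/2
b = r sin θ = 7 * -sqrt(2)/2 = -7*sqrt(2)/2
z = 7*sqrt(2)/2 - (7*sqrt(2)/2)i


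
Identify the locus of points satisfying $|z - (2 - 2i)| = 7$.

|z - z0| = r describes a circle centered at z0 with radius r
Here z0 = 2 - 2i and r = 7
Locus: Circle centered at (2, -2) with radius 7


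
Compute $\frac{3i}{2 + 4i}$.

Multiply numerator and denominator by conjugate (2 - 4i):
= (3i)(2 - 4i) / (2^2 + 4^2)
= (12 + 6i) / 20
Divide through by 2: (6 + 3i) / 10
= 3/5 + (3/10)i


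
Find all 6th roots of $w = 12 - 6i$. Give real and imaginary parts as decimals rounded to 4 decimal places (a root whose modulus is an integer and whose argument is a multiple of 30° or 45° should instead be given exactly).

|w| = sqrt(180) ≈ 13.416408, arg(w) ≈ 333.434949°
Root modulus = sqrt(180)^(1/6) ≈ 1.541485
Root arguments: θ_k = (arg(w) + 360°k)/6 for k = 0, 1, ..., 5
Compute each root as (root modulus)(cos θ_k + i sin θ_k) using full-precision intermediates, then round to 4 decimal places.
Roots: 0.8715 + 1.2715i, -0.6654 + 1.3905i, -1.5369 + 0.1190i, -0.8715 - 1.2715i, 0.6654 - 1.3905i, 1.5369 - 0.1190i


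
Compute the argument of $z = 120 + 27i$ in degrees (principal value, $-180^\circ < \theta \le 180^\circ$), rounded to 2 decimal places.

θ = arctan(b/a) = arctan(27/120) (quadrant-adjusted) = 12.68°


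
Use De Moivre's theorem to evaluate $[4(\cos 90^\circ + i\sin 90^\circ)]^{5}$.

By De Moivre: z^n = r^n(cos(nθ) + i sin(nθ))
= 4^5(cos(5*90°) + i sin(5*90°))
= 1024(cos 90° + i sin 90°)
= 1024i


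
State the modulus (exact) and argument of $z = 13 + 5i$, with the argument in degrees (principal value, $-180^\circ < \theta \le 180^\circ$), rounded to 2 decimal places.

|z| = sqrt(13^2 + 5^2) = sqrt(194)
arg(z) = arctan(b/a) = arctan(5/13) (quadrant-adjusted) = 21.04°


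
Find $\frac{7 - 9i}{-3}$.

Divisor is real, so divide each part by -3:
= -7/3 + 3i


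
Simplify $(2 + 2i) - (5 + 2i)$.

(2 - 5) + (2 - 2)i = -3


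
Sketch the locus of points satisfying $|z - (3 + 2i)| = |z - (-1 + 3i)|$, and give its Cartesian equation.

|z - z1| = |z - z2| means z is equidistant from z1 and z2,
i.e. the perpendicular bisector of the segment from (3, 2) to (-1, 3) (midpoint (1, 5/2)).
With z = x + yi, square both sides:
(x - 3)^2 + (y - 2)^2 = (x - (-1))^2 + (y - 3)^2
The x^2 and y^2 terms cancel: -8x + 2y = 10 - 13 = -3
Simplify: 8x - 2y = 3
Locus: Perpendicular bisector of the segment from (3, 2) to (-1, 3): the line 8x - 2y = 3


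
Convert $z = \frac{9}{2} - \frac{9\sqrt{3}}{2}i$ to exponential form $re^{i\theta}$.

r = |z| = sqrt((9/2)^2 + (-9*sqrt(3)/2)^2) = sqrt(81/4 + 243/4) = sqrt(81) = 9
θ = arctan(b/a) = arctan(-7.7942/4.5) (quadrant-adjusted) = -60° = -π/3
z = 9e^(-i*π/3)


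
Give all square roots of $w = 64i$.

|w| = 64, arg(w) = 90°
Root modulus = 64^(1/2) = 8
Root arguments: θ_k = (90° + 360°k)/2 for k = 0, 1, ..., 1
Roots: 4*sqrt(2) + 4*sqrt(2)i, -4*sqrt(2) - 4*sqrt(2)i


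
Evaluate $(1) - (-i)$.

(1 - 0) + (0 - (-1))i = 1 + i


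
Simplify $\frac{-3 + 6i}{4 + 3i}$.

Multiply numerator and denominator by conjugate (4 - 3i):
= (-3 + 6i)(4 - 3i) / (4^2 + 3^2)
= (6 + 33i) / 25
= 6/25 + (33/25)i


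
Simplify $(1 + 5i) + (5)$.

(1 + 5) + (5 + 0)i = 6 + 5i


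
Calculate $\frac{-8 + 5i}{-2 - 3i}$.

Multiply numerator and denominator by conjugate (-2 + 3i):
= (-8 + 5i)(-2 + 3i) / ((-2)^2 + (-3)^2)
= (1 - 34i) / 13
= 1/13 - (34/13)i


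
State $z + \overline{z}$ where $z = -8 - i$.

z + conjugate(z) = (a + bi) + (a - bi) = 2a
= 2 * (-8) = -16


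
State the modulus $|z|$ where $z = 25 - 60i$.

|z| = sqrt(a^2 + b^2) = sqrt(25^2 + (-60)^2) = sqrt(4225) = 65


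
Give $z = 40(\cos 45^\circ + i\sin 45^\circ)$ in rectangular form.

a = r cos θ = 40 * sqrt(2)/2 = 20*sqrt(2)
b = r sin θ = 40 * sqrt(2)/2 = 20*sqrt(2)
z = 20*sqrt(2) + 20*sqrt(2)i


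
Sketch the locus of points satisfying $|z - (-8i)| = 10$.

|z - z0| = r describes a circle centered at z0 with radius r
Here z0 = -8i and r = 10
Locus: Circle centered at (0, -8) with radius 10


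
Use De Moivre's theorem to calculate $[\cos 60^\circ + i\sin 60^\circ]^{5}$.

By De Moivre: z^n = r^n(cos(nθ) + i sin(nθ))
= 1^5(cos(5*60°) + i sin(5*60°))
= 1(cos 300° + i sin 300°)
= 1/2 - (sqrt(3)/2)i


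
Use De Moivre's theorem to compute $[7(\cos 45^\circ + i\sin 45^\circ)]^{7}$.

By De Moivre: z^n = r^n(cos(nθ) + i sin(nθ))
= 7^7(cos(7*45°) + i sin(7*45°))
= 823543(cos 315° + i sin 315°)
= 823543*sqrt(2)/2 - (823543*sqrt(2)/2)i


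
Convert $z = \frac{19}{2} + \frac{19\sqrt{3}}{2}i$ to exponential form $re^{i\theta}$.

r = |z| = sqrt((19/2)^2 + (19*sqrt(3)/2)^2) = sqrt(361/4 + 1083/4) = sqrt(361) = 19
θ = arctan(b/a) = arctan(16.4545/9.5) (quadrant-adjusted) = 60° = π/3
z = 19e^(i*π/3)
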